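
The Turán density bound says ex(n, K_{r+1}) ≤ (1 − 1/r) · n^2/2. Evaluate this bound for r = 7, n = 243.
Turán density bound = (6/7) · 243^2/2 = 177147/7 ≈ 25306.7143

Turán's theorem: ex(n, K_{r+1}) is achieved by the complete r-partite Turán graph T(n, r) with parts as balanced as possible, and is at most (1 − 1/r) · n^2/2. For r = 7, n = 243: the density bound is (6/7) · 59049/2 = 177147/7 ≈ 25306.7143. The integer-valued extremum is e(T(243, 7)) = 25306, which is strictly less than the density bound 177147/7 since 7 ∤ 243 (the parts of T(243, 7) cannot all be equal).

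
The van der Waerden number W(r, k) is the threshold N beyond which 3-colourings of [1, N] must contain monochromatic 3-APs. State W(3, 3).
W(3, 3) = 27

W(3, 3) = 27. The lower bound W(3, 3) > 26 comes from an explicit good 3-colouring of [1, 26]; the upper bound W(3, 3) ≤ 27 was verified by exhaustive search over 3-colourings of [1, 27].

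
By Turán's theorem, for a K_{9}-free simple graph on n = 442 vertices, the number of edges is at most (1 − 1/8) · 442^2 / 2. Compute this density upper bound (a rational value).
Turán density bound = (7/8) · 442^2/2 = 341887/4 ≈ 85471.75

Turán's theorem: ex(n, K_{r+1}) is achieved by the complete r-partite Turán graph T(n, r) with parts as balanced as possible, and is at most (1 − 1/r) · n^2/2. For r = 8, n = 442: the density bound is (7/8) · 195364/2 = 341887/4 ≈ 85471.75. The integer-valued extremum is e(T(442, 8)) = 85471, which is strictly less than the density bound 341887/4 since 8 ∤ 442 (the parts of T(442, 8) cannot all be equal).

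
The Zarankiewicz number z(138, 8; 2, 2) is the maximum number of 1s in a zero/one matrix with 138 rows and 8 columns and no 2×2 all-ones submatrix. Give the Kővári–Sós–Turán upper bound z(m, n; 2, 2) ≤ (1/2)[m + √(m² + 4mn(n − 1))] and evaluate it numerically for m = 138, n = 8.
z(138, 8; 2, 2) ≤ (1/2)[138 + √(138² + 4·138·8·7)] = (1/2)[138 + √49956] = 180.7542

Kővári–Sós–Turán: let r_1, ..., r_138 be the row sums and z = Σ r_i the total number of 1s. Each pair of columns can share at most one row with both entries 1 (else a 2×2 all-ones block appears), so Σ_i C(r_i, 2) ≤ C(8, 2) = 28. By convexity Σ_i C(r_i, 2) ≥ 138·C(z/138, 2) = z(z − 138)/(2·138), giving z² − 138z − 138·8·7 ≤ 0 and hence z ≤ (1/2)[138 + √(19044 + 4·7728)] = (1/2)[138 + √49956] ≈ (1/2)(138 + 223.5084) = 180.7542.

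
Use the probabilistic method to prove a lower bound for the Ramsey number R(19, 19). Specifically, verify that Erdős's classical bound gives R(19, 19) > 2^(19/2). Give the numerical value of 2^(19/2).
2^(19/2) = 724.0773; so R(19, 19) > 724.0773

Colour each edge of K_n uniformly at random with red/blue. The expected number of monochromatic K_19 is C(n, 19) · 2 · 2^(−C(19,2)). If C(n, 19) · 2^(1 − C(19,2)) < 1, then with positive probability no monochromatic K_19 exists, so R(19, 19) > n. The standard estimate C(n, 19) ≤ n^19/19! shows this inequality holds whenever n ≤ 2^(19/2) (since 19! · 2^(C(19,2) − 1) > 2^(19^2/2) ≥ n^19). Hence R(19, 19) > 2^(19/2) = 724.0773.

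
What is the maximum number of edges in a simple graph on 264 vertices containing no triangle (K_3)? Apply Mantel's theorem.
ex(264, K_3) = ⌊264^2/4⌋ = 17424

Mantel (1907): a triangle-free graph on n vertices has at most ⌊n^2/4⌋ edges, with equality for the complete bipartite graph K_{⌊n/2⌋, ⌈n/2⌉}. For n = 264: ⌊264^2/4⌋ = ⌊69696/4⌋ = 17424. The extremal graph is K_{132, 132}, which has 132·132 = 17424 edges.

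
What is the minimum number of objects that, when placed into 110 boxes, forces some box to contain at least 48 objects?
n = (48 − 1)·110 + 1 = 5171

By the generalised pigeonhole principle, to guarantee some box contains ≥ r objects we need more than (r − 1) · k objects total. Threshold: n = (r − 1) · k + 1. With r = 48 and k = 110: n = 47 · 110 + 1 = 5170 + 1 = 5171. For n = 5170 = 47 · 110, we can put exactly 47 objects in every box, avoiding 48 in any single one — so 5171 is tight.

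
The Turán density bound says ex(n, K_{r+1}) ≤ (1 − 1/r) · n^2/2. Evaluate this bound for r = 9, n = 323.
Turán density bound = (8/9) · 323^2/2 = 417316/9 ≈ 46368.4444

Turán's theorem: ex(n, K_{r+1}) is achieved by the complete r-partite Turán graph T(n, r) with parts as balanced as possible, and is at most (1 − 1/r) · n^2/2. For r = 9, n = 323: the density bound is (8/9) · 104329/2 = 417316/9 ≈ 46368.4444. The integer-valued extremum is e(T(323, 9)) = 46368, which is strictly less than the density bound 417316/9 since 9 ∤ 323 (the parts of T(323, 9) cannot all be equal).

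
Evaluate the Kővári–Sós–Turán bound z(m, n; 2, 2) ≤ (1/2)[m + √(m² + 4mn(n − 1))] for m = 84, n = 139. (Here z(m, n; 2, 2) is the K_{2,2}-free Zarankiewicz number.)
z(84, 139; 2, 2) ≤ (1/2)[84 + √(84² + 4·84·139·138)] = (1/2)[84 + √6452208] = 1312.0598

Kővári–Sós–Turán: let r_1, ..., r_84 be the row sums and z = Σ r_i the total number of 1s. Each pair of columns can share at most one row with both entries 1 (else a 2×2 all-ones block appears), so Σ_i C(r_i, 2) ≤ C(139, 2) = 9591. By convexity Σ_i C(r_i, 2) ≥ 84·C(z/84, 2) = z(z − 84)/(2·84), giving z² − 84z − 84·139·138 ≤ 0 and hence z ≤ (1/2)[84 + √(7056 + 4·1611288)] = (1/2)[84 + √6452208] ≈ (1/2)(84 + 2540.1197) = 1312.0598.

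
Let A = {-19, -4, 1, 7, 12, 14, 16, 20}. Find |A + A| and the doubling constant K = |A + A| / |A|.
K = |A + A| / |A| = 31/8

Enumerate A + A = {a + b : a, b ∈ A}. With |A| = 8, there are |A|^2 = 64 ordered sum pairs; collecting distinct values, A + A = {-38, -23, -18, -12, -8, -7, -5, -3, 1, 2, 3, 8, 10, 12, 13, 14, 15, 16, 17, 19, 21, 23, 24, 26, 27, 28, 30, 32, 34, 36, 40}, so |A + A| = 31. Thus K = 31/8. For comparison, the minimum possible |A + A| over all 8-element sets is 2·8 − 1 = 15 (so min K = 15/8), attained only by arithmetic progressions.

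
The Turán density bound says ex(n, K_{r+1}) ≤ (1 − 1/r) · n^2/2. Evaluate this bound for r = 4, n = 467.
Turán density bound = (3/4) · 467^2/2 = 654267/8 ≈ 81783.375

Turán's theorem: ex(n, K_{r+1}) is achieved by the complete r-partite Turán graph T(n, r) with parts as balanced as possible, and is at most (1 − 1/r) · n^2/2. For r = 4, n = 467: the density bound is (3/4) · 218089/2 = 654267/8 ≈ 81783.375. The integer-valued extremum is e(T(467, 4)) = 81783, which is strictly less than the density bound 654267/8 since 4 ∤ 467 (the parts of T(467, 4) cannot all be equal).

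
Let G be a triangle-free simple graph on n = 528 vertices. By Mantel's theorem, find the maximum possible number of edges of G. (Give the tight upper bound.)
ex(528, K_3) = ⌊528^2/4⌋ = 69696

Mantel (1907): a triangle-free graph on n vertices has at most ⌊n^2/4⌋ edges, with equality for the complete bipartite graph K_{⌊n/2⌋, ⌈n/2⌉}. For n = 528: ⌊528^2/4⌋ = ⌊278784/4⌋ = 69696. The extremal graph is K_{264, 264}, which has 264·264 = 69696 edges.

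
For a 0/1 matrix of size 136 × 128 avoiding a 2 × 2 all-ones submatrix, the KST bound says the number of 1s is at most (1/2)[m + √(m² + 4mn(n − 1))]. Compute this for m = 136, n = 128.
z(136, 128; 2, 2) ≤ (1/2)[136 + √(136² + 4·136·128·127)] = (1/2)[136 + √8861760] = 1556.4354

Kővári–Sós–Turán: let r_1, ..., r_136 be the row sums and z = Σ r_i the total number of 1s. Each pair of columns can share at most one row with both entries 1 (else a 2×2 all-ones block appears), so Σ_i C(r_i, 2) ≤ C(128, 2) = 8128. By convexity Σ_i C(r_i, 2) ≥ 136·C(z/136, 2) = z(z − 136)/(2·136), giving z² − 136z − 136·128·127 ≤ 0 and hence z ≤ (1/2)[136 + √(18496 + 4·2210816)] = (1/2)[136 + √8861760] ≈ (1/2)(136 + 2976.8708) = 1556.4354.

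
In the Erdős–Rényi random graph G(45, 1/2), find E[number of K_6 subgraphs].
E[# K_6] = C(45, 6) · (1/2)^C(6, 2) = 8145060 / 2^15 = 2036265/8192 ≈ 248.567505

For each 6-subset S of vertices (there are C(45, 6) = 8145060 such S), let X_S = 1 if S induces a K_6 (all C(6, 2) = 15 edges present). Then P(X_S = 1) = (1/2)^15 = 1/32768. By linearity of expectation, E[# K_6] = C(45, 6) · (1/2)^15 = 8145060 / 32768 = 2036265/8192 ≈ 248.567505.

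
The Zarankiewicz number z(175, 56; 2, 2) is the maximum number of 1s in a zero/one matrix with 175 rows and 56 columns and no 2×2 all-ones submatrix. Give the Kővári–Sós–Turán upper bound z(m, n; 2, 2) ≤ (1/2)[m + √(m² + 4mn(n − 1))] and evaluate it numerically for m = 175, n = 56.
z(175, 56; 2, 2) ≤ (1/2)[175 + √(175² + 4·175·56·55)] = (1/2)[175 + √2186625] = 826.8621

Kővári–Sós–Turán: let r_1, ..., r_175 be the row sums and z = Σ r_i the total number of 1s. Each pair of columns can share at most one row with both entries 1 (else a 2×2 all-ones block appears), so Σ_i C(r_i, 2) ≤ C(56, 2) = 1540. By convexity Σ_i C(r_i, 2) ≥ 175·C(z/175, 2) = z(z − 175)/(2·175), giving z² − 175z − 175·56·55 ≤ 0 and hence z ≤ (1/2)[175 + √(30625 + 4·539000)] = (1/2)[175 + √2186625] ≈ (1/2)(175 + 1478.7241) = 826.8621.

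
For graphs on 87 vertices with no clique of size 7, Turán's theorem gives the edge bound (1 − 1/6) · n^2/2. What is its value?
Turán density bound = (5/6) · 87^2/2 = 12615/4 ≈ 3153.75

Turán's theorem: ex(n, K_{r+1}) is achieved by the complete r-partite Turán graph T(n, r) with parts as balanced as possible, and is at most (1 − 1/r) · n^2/2. For r = 6, n = 87: the density bound is (5/6) · 7569/2 = 12615/4 ≈ 3153.75. The integer-valued extremum is e(T(87, 6)) = 3153, which is strictly less than the density bound 12615/4 since 6 ∤ 87 (the parts of T(87, 6) cannot all be equal).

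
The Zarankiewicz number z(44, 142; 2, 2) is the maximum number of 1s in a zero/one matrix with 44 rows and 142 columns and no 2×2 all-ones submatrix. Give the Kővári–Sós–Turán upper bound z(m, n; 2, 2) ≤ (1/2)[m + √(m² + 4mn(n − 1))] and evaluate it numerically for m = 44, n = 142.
z(44, 142; 2, 2) ≤ (1/2)[44 + √(44² + 4·44·142·141)] = (1/2)[44 + √3525808] = 960.8568

Kővári–Sós–Turán: let r_1, ..., r_44 be the row sums and z = Σ r_i the total number of 1s. Each pair of columns can share at most one row with both entries 1 (else a 2×2 all-ones block appears), so Σ_i C(r_i, 2) ≤ C(142, 2) = 10011. By convexity Σ_i C(r_i, 2) ≥ 44·C(z/44, 2) = z(z − 44)/(2·44), giving z² − 44z − 44·142·141 ≤ 0 and hence z ≤ (1/2)[44 + √(1936 + 4·880968)] = (1/2)[44 + √3525808] ≈ (1/2)(44 + 1877.7135) = 960.8568.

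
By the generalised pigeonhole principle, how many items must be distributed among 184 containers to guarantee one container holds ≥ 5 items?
n = (5 − 1)·184 + 1 = 737

By the generalised pigeonhole principle, to guarantee some box contains ≥ r objects we need more than (r − 1) · k objects total. Threshold: n = (r − 1) · k + 1. With r = 5 and k = 184: n = 4 · 184 + 1 = 736 + 1 = 737. For n = 736 = 4 · 184, we can put exactly 4 objects in every box, avoiding 5 in any single one — so 737 is tight.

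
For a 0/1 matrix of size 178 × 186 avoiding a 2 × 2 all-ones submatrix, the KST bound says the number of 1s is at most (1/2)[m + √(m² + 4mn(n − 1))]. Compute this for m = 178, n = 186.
z(178, 186; 2, 2) ≤ (1/2)[178 + √(178² + 4·178·186·185)] = (1/2)[178 + √24531604] = 2565.4695

Kővári–Sós–Turán: let r_1, ..., r_178 be the row sums and z = Σ r_i the total number of 1s. Each pair of columns can share at most one row with both entries 1 (else a 2×2 all-ones block appears), so Σ_i C(r_i, 2) ≤ C(186, 2) = 17205. By convexity Σ_i C(r_i, 2) ≥ 178·C(z/178, 2) = z(z − 178)/(2·178), giving z² − 178z − 178·186·185 ≤ 0 and hence z ≤ (1/2)[178 + √(31684 + 4·6124980)] = (1/2)[178 + √24531604] ≈ (1/2)(178 + 4952.9389) = 2565.4695.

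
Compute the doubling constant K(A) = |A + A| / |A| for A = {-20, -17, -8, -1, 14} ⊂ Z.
K = |A + A| / |A| = 15/5 = 3

Enumerate A + A = {a + b : a, b ∈ A}. With |A| = 5, there are |A|^2 = 25 ordered sum pairs; collecting distinct values, A + A = {-40, -37, -34, -28, -25, -21, -18, -16, -9, -6, -3, -2, 6, 13, 28}, so |A + A| = 15. Thus K = 15/5 = 3. For comparison, the minimum possible |A + A| over all 5-element sets is 2·5 − 1 = 9 (so min K = 9/5), attained only by arithmetic progressions.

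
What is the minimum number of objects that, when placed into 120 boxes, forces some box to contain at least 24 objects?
n = (24 − 1)·120 + 1 = 2761

By the generalised pigeonhole principle, to guarantee some box contains ≥ r objects we need more than (r − 1) · k objects total. Threshold: n = (r − 1) · k + 1. With r = 24 and k = 120: n = 23 · 120 + 1 = 2760 + 1 = 2761. For n = 2760 = 23 · 120, we can put exactly 23 objects in every box, avoiding 24 in any single one — so 2761 is tight.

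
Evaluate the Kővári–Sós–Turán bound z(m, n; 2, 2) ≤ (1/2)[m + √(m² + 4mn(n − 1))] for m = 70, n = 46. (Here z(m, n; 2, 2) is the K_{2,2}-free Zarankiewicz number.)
z(70, 46; 2, 2) ≤ (1/2)[70 + √(70² + 4·70·46·45)] = (1/2)[70 + √584500] = 417.263

Kővári–Sós–Turán: let r_1, ..., r_70 be the row sums and z = Σ r_i the total number of 1s. Each pair of columns can share at most one row with both entries 1 (else a 2×2 all-ones block appears), so Σ_i C(r_i, 2) ≤ C(46, 2) = 1035. By convexity Σ_i C(r_i, 2) ≥ 70·C(z/70, 2) = z(z − 70)/(2·70), giving z² − 70z − 70·46·45 ≤ 0 and hence z ≤ (1/2)[70 + √(4900 + 4·144900)] = (1/2)[70 + √584500] ≈ (1/2)(70 + 764.526) = 417.263.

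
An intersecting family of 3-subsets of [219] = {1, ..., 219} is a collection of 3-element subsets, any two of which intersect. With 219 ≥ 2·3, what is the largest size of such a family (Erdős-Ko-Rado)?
max |F| = C(218, 2) = 23653

The Erdős-Ko-Rado theorem states: for n ≥ 2k, an intersecting family of k-subsets of an n-element set has size at most C(n − 1, k − 1), with equality for 'star' families {A ⊆ [n] : |A| = k, i ∈ A} (fix an element i). For n = 219, k = 3: C(218, 2) = 23653.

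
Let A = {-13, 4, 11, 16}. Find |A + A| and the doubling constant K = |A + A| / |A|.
K = |A + A| / |A| = 10/4 = 5/2

Enumerate A + A = {a + b : a, b ∈ A}. With |A| = 4, there are |A|^2 = 16 ordered sum pairs; collecting distinct values, A + A = {-26, -9, -2, 3, 8, 15, 20, 22, 27, 32}, so |A + A| = 10. Thus K = 10/4 = 5/2. For comparison, the minimum possible |A + A| over all 4-element sets is 2·4 − 1 = 7 (so min K = 7/4), attained only by arithmetic progressions.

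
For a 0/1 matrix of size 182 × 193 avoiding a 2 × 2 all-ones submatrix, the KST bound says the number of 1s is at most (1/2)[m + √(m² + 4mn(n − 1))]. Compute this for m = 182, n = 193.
z(182, 193; 2, 2) ≤ (1/2)[182 + √(182² + 4·182·193·192)] = (1/2)[182 + √27009892] = 2689.5521

Kővári–Sós–Turán: let r_1, ..., r_182 be the row sums and z = Σ r_i the total number of 1s. Each pair of columns can share at most one row with both entries 1 (else a 2×2 all-ones block appears), so Σ_i C(r_i, 2) ≤ C(193, 2) = 18528. By convexity Σ_i C(r_i, 2) ≥ 182·C(z/182, 2) = z(z − 182)/(2·182), giving z² − 182z − 182·193·192 ≤ 0 and hence z ≤ (1/2)[182 + √(33124 + 4·6744192)] = (1/2)[182 + √27009892] ≈ (1/2)(182 + 5197.1042) = 2689.5521.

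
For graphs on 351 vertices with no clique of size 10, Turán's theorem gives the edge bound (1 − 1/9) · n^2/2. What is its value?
Turán density bound = (8/9) · 351^2/2 = 54756

Turán's theorem: ex(n, K_{r+1}) is achieved by the complete r-partite Turán graph T(n, r) with parts as balanced as possible, and is at most (1 − 1/r) · n^2/2. For r = 9, n = 351: the density bound is (8/9) · 123201/2 = 54756. Since 9 ∣ 351, the Turán graph T(351, 9) has parts of equal size 39, and its edge count e(T(351, 9)) = 54756 attains the density bound exactly.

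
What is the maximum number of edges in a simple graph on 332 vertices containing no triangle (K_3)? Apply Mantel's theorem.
ex(332, K_3) = ⌊332^2/4⌋ = 27556

Mantel (1907): a triangle-free graph on n vertices has at most ⌊n^2/4⌋ edges, with equality for the complete bipartite graph K_{⌊n/2⌋, ⌈n/2⌉}. For n = 332: ⌊332^2/4⌋ = ⌊110224/4⌋ = 27556. The extremal graph is K_{166, 166}, which has 166·166 = 27556 edges.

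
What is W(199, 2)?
W(199, 2) = 199 + 1 = 200

A 2-term AP is any pair of integers, so a monochromatic 2-AP exists iff some colour is used at least twice. With 199 colours, the colouring i ↦ i on {1, ..., 199} uses each colour once, avoiding any monochromatic pair, so W(199, 2) > 199. For {1, ..., 200}, pigeonhole forces two integers of the same colour, which form a monochromatic 2-AP. Hence W(199, 2) = 200.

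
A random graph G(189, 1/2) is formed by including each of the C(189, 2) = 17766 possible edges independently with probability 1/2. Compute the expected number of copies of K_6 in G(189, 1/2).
E[# K_6] = C(189, 6) · (1/2)^C(6, 2) = 58429377468 / 2^15 = 14607344367/8192 ≈ 1783123.091675

For each 6-subset S of vertices (there are C(189, 6) = 58429377468 such S), let X_S = 1 if S induces a K_6 (all C(6, 2) = 15 edges present). Then P(X_S = 1) = (1/2)^15 = 1/32768. By linearity of expectation, E[# K_6] = C(189, 6) · (1/2)^15 = 58429377468 / 32768 = 14607344367/8192 ≈ 1783123.091675.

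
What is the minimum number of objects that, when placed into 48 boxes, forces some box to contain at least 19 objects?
n = (19 − 1)·48 + 1 = 865

By the generalised pigeonhole principle, to guarantee some box contains ≥ r objects we need more than (r − 1) · k objects total. Threshold: n = (r − 1) · k + 1. With r = 19 and k = 48: n = 18 · 48 + 1 = 864 + 1 = 865. For n = 864 = 18 · 48, we can put exactly 18 objects in every box, avoiding 19 in any single one — so 865 is tight.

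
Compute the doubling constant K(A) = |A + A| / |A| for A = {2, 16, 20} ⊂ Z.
K = |A + A| / |A| = 6/3 = 2

Enumerate A + A = {a + b : a, b ∈ A}. With |A| = 3, there are |A|^2 = 9 ordered sum pairs; collecting distinct values, A + A = {4, 18, 22, 32, 36, 40}, so |A + A| = 6. Thus K = 6/3 = 2. For comparison, the minimum possible |A + A| over all 3-element sets is 2·3 − 1 = 5 (so min K = 5/3), attained only by arithmetic progressions.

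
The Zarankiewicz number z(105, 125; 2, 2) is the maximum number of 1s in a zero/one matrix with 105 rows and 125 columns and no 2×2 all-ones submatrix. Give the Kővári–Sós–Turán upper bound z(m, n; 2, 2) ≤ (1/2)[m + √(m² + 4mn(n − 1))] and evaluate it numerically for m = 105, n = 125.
z(105, 125; 2, 2) ≤ (1/2)[105 + √(105² + 4·105·125·124)] = (1/2)[105 + √6521025] = 1329.3149

Kővári–Sós–Turán: let r_1, ..., r_105 be the row sums and z = Σ r_i the total number of 1s. Each pair of columns can share at most one row with both entries 1 (else a 2×2 all-ones block appears), so Σ_i C(r_i, 2) ≤ C(125, 2) = 7750. By convexity Σ_i C(r_i, 2) ≥ 105·C(z/105, 2) = z(z − 105)/(2·105), giving z² − 105z − 105·125·124 ≤ 0 and hence z ≤ (1/2)[105 + √(11025 + 4·1627500)] = (1/2)[105 + √6521025] ≈ (1/2)(105 + 2553.6298) = 1329.3149.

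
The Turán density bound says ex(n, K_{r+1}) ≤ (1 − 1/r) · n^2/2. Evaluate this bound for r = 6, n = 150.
Turán density bound = (5/6) · 150^2/2 = 9375

Turán's theorem: ex(n, K_{r+1}) is achieved by the complete r-partite Turán graph T(n, r) with parts as balanced as possible, and is at most (1 − 1/r) · n^2/2. For r = 6, n = 150: the density bound is (5/6) · 22500/2 = 9375. Since 6 ∣ 150, the Turán graph T(150, 6) has parts of equal size 25, and its edge count e(T(150, 6)) = 9375 attains the density bound exactly.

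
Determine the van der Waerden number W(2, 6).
W(2, 6) = 1132

This is a classical value, W(2, 6) = 1132, established by combining an explicit 2-colouring of {1, ..., 1131} with no monochromatic 6-AP (giving the lower bound W(2, 6) > 1131) and a finite case analysis / exhaustive computer search showing every 2-colouring of {1, ..., 1132} has such an AP.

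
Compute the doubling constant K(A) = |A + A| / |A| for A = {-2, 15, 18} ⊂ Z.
K = |A + A| / |A| = 6/3 = 2

Enumerate A + A = {a + b : a, b ∈ A}. With |A| = 3, there are |A|^2 = 9 ordered sum pairs; collecting distinct values, A + A = {-4, 13, 16, 30, 33, 36}, so |A + A| = 6. Thus K = 6/3 = 2. For comparison, the minimum possible |A + A| over all 3-element sets is 2·3 − 1 = 5 (so min K = 5/3), attained only by arithmetic progressions.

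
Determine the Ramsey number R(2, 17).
R(2, 17) = 17

R(2, k) = k for all k ≥ 2: in a 2-colouring of K_k, either some edge is red (a red K_2) or all edges are blue (a blue K_k). And K_{16} coloured all-blue has no blue K_17, so R(2, 17) > 16. Hence R(2, 17) = 17.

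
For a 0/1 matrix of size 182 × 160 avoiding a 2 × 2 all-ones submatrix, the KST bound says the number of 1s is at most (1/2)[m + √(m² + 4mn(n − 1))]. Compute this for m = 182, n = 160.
z(182, 160; 2, 2) ≤ (1/2)[182 + √(182² + 4·182·160·159)] = (1/2)[182 + √18553444] = 2244.6854

Kővári–Sós–Turán: let r_1, ..., r_182 be the row sums and z = Σ r_i the total number of 1s. Each pair of columns can share at most one row with both entries 1 (else a 2×2 all-ones block appears), so Σ_i C(r_i, 2) ≤ C(160, 2) = 12720. By convexity Σ_i C(r_i, 2) ≥ 182·C(z/182, 2) = z(z − 182)/(2·182), giving z² − 182z − 182·160·159 ≤ 0 and hence z ≤ (1/2)[182 + √(33124 + 4·4630080)] = (1/2)[182 + √18553444] ≈ (1/2)(182 + 4307.3709) = 2244.6854.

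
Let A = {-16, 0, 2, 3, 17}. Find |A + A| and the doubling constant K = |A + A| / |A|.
K = |A + A| / |A| = 15/5 = 3

Enumerate A + A = {a + b : a, b ∈ A}. With |A| = 5, there are |A|^2 = 25 ordered sum pairs; collecting distinct values, A + A = {-32, -16, -14, -13, 0, 1, 2, 3, 4, 5, 6, 17, 19, 20, 34}, so |A + A| = 15. Thus K = 15/5 = 3. For comparison, the minimum possible |A + A| over all 5-element sets is 2·5 − 1 = 9 (so min K = 9/5), attained only by arithmetic progressions.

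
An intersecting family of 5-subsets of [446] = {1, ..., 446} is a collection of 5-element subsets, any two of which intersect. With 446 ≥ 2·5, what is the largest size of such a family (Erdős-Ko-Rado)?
max |F| = C(445, 4) = 1611972895

Erdős-Ko-Rado (1961): when n ≥ 2k, max |F| = C(n−1, k−1). The bound is attained by the star {A : i ∈ A} for any fixed i ∈ [n]. Here C(446−1, 5−1) = C(445, 4) = 1611972895.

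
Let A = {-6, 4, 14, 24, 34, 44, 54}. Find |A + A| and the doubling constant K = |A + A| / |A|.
K = |A + A| / |A| = 13/7

Enumerate A + A = {a + b : a, b ∈ A}. With |A| = 7, there are |A|^2 = 49 ordered sum pairs; collecting distinct values, A + A = {-12, -2, 8, 18, 28, 38, 48, 58, 68, 78, 88, 98, 108}, so |A + A| = 13. Thus K = 13/7. Here |A + A| = 2|A| − 1 = 13, the minimum possible — so K = 13/7 is minimal, which holds iff A is an arithmetic progression.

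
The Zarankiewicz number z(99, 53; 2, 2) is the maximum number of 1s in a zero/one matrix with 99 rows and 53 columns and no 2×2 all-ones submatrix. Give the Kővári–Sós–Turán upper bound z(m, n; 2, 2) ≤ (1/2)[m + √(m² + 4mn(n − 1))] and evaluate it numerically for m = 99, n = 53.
z(99, 53; 2, 2) ≤ (1/2)[99 + √(99² + 4·99·53·52)] = (1/2)[99 + √1101177] = 574.1849

Kővári–Sós–Turán: let r_1, ..., r_99 be the row sums and z = Σ r_i the total number of 1s. Each pair of columns can share at most one row with both entries 1 (else a 2×2 all-ones block appears), so Σ_i C(r_i, 2) ≤ C(53, 2) = 1378. By convexity Σ_i C(r_i, 2) ≥ 99·C(z/99, 2) = z(z − 99)/(2·99), giving z² − 99z − 99·53·52 ≤ 0 and hence z ≤ (1/2)[99 + √(9801 + 4·272844)] = (1/2)[99 + √1101177] ≈ (1/2)(99 + 1049.3698) = 574.1849.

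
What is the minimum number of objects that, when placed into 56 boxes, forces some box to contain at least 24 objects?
n = (24 − 1)·56 + 1 = 1289

By the generalised pigeonhole principle, to guarantee some box contains ≥ r objects we need more than (r − 1) · k objects total. Threshold: n = (r − 1) · k + 1. With r = 24 and k = 56: n = 23 · 56 + 1 = 1288 + 1 = 1289. For n = 1288 = 23 · 56, we can put exactly 23 objects in every box, avoiding 24 in any single one — so 1289 is tight.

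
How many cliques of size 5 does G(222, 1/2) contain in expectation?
E[# K_5] = C(222, 5) · (1/2)^C(5, 2) = 4294249674 / 2^10 = 2147124837/512 ≈ 4193603.197266

For each 5-subset S of vertices (there are C(222, 5) = 4294249674 such S), let X_S = 1 if S induces a K_5 (all C(5, 2) = 10 edges present). Then P(X_S = 1) = (1/2)^10 = 1/1024. By linearity of expectation, E[# K_5] = C(222, 5) · (1/2)^10 = 4294249674 / 1024 = 2147124837/512 ≈ 4193603.197266.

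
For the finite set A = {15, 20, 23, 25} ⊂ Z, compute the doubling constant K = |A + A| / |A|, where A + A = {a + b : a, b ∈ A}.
K = |A + A| / |A| = 9/4

Enumerate A + A = {a + b : a, b ∈ A}. With |A| = 4, there are |A|^2 = 16 ordered sum pairs; collecting distinct values, A + A = {30, 35, 38, 40, 43, 45, 46, 48, 50}, so |A + A| = 9. Thus K = 9/4. For comparison, the minimum possible |A + A| over all 4-element sets is 2·4 − 1 = 7 (so min K = 7/4), attained only by arithmetic progressions.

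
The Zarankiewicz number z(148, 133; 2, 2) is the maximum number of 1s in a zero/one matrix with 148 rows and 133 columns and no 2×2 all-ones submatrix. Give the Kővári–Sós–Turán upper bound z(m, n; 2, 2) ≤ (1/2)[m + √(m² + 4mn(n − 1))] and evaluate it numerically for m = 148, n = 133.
z(148, 133; 2, 2) ≤ (1/2)[148 + √(148² + 4·148·133·132)] = (1/2)[148 + √10415056] = 1687.6183

Kővári–Sós–Turán: let r_1, ..., r_148 be the row sums and z = Σ r_i the total number of 1s. Each pair of columns can share at most one row with both entries 1 (else a 2×2 all-ones block appears), so Σ_i C(r_i, 2) ≤ C(133, 2) = 8778. By convexity Σ_i C(r_i, 2) ≥ 148·C(z/148, 2) = z(z − 148)/(2·148), giving z² − 148z − 148·133·132 ≤ 0 and hence z ≤ (1/2)[148 + √(21904 + 4·2598288)] = (1/2)[148 + √10415056] ≈ (1/2)(148 + 3227.2366) = 1687.6183.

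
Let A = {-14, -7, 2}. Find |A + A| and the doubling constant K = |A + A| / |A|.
K = |A + A| / |A| = 6/3 = 2

Enumerate A + A = {a + b : a, b ∈ A}. With |A| = 3, there are |A|^2 = 9 ordered sum pairs; collecting distinct values, A + A = {-28, -21, -14, -12, -5, 4}, so |A + A| = 6. Thus K = 6/3 = 2. For comparison, the minimum possible |A + A| over all 3-element sets is 2·3 − 1 = 5 (so min K = 5/3), attained only by arithmetic progressions.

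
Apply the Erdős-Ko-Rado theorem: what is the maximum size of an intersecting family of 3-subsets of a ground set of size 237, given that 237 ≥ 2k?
max |F| = C(236, 2) = 27730

The Erdős-Ko-Rado theorem states: for n ≥ 2k, an intersecting family of k-subsets of an n-element set has size at most C(n − 1, k − 1), with equality for 'star' families {A ⊆ [n] : |A| = k, i ∈ A} (fix an element i). For n = 237, k = 3: C(236, 2) = 27730.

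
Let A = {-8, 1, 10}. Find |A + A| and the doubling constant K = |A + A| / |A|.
K = |A + A| / |A| = 5/3

Enumerate A + A = {a + b : a, b ∈ A}. With |A| = 3, there are |A|^2 = 9 ordered sum pairs; collecting distinct values, A + A = {-16, -7, 2, 11, 20}, so |A + A| = 5. Thus K = 5/3. Here |A + A| = 2|A| − 1 = 5, the minimum possible — so K = 5/3 is minimal, which holds iff A is an arithmetic progression.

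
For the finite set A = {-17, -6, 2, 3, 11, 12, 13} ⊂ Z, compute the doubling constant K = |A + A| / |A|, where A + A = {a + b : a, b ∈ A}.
K = |A + A| / |A| = 22/7

Enumerate A + A = {a + b : a, b ∈ A}. With |A| = 7, there are |A|^2 = 49 ordered sum pairs; collecting distinct values, A + A = {-34, -23, -15, -14, -12, -6, -5, -4, -3, 4, 5, 6, 7, 13, 14, 15, 16, 22, 23, 24, 25, 26}, so |A + A| = 22. Thus K = 22/7. For comparison, the minimum possible |A + A| over all 7-element sets is 2·7 − 1 = 13 (so min K = 13/7), attained only by arithmetic progressions.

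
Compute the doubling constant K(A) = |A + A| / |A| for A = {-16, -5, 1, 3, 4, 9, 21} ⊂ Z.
K = |A + A| / |A| = 26/7

Enumerate A + A = {a + b : a, b ∈ A}. With |A| = 7, there are |A|^2 = 49 ordered sum pairs; collecting distinct values, A + A = {-32, -21, -15, -13, -12, -10, -7, -4, -2, -1, 2, 4, 5, 6, 7, 8, 10, 12, 13, 16, 18, 22, 24, 25, 30, 42}, so |A + A| = 26. Thus K = 26/7. For comparison, the minimum possible |A + A| over all 7-element sets is 2·7 − 1 = 13 (so min K = 13/7), attained only by arithmetic progressions.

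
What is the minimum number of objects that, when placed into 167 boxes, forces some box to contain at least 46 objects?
n = (46 − 1)·167 + 1 = 7516

By the generalised pigeonhole principle, to guarantee some box contains ≥ r objects we need more than (r − 1) · k objects total. Threshold: n = (r − 1) · k + 1. With r = 46 and k = 167: n = 45 · 167 + 1 = 7515 + 1 = 7516. For n = 7515 = 45 · 167, we can put exactly 45 objects in every box, avoiding 46 in any single one — so 7516 is tight.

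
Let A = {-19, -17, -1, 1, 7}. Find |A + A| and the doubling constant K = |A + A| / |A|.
K = |A + A| / |A| = 14/5

Enumerate A + A = {a + b : a, b ∈ A}. With |A| = 5, there are |A|^2 = 25 ordered sum pairs; collecting distinct values, A + A = {-38, -36, -34, -20, -18, -16, -12, -10, -2, 0, 2, 6, 8, 14}, so |A + A| = 14. Thus K = 14/5. For comparison, the minimum possible |A + A| over all 5-element sets is 2·5 − 1 = 9 (so min K = 9/5), attained only by arithmetic progressions.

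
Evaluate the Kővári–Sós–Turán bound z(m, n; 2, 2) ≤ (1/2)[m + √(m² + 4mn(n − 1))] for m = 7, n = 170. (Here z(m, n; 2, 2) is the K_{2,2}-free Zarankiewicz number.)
z(7, 170; 2, 2) ≤ (1/2)[7 + √(7² + 4·7·170·169)] = (1/2)[7 + √804489] = 451.9666

Kővári–Sós–Turán: let r_1, ..., r_7 be the row sums and z = Σ r_i the total number of 1s. Each pair of columns can share at most one row with both entries 1 (else a 2×2 all-ones block appears), so Σ_i C(r_i, 2) ≤ C(170, 2) = 14365. By convexity Σ_i C(r_i, 2) ≥ 7·C(z/7, 2) = z(z − 7)/(2·7), giving z² − 7z − 7·170·169 ≤ 0 and hence z ≤ (1/2)[7 + √(49 + 4·201110)] = (1/2)[7 + √804489] ≈ (1/2)(7 + 896.9331) = 451.9666.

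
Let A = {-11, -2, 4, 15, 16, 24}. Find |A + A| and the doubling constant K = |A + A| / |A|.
K = |A + A| / |A| = 20/6 = 10/3

Enumerate A + A = {a + b : a, b ∈ A}. With |A| = 6, there are |A|^2 = 36 ordered sum pairs; collecting distinct values, A + A = {-22, -13, -7, -4, 2, 4, 5, 8, 13, 14, 19, 20, 22, 28, 30, 31, 32, 39, 40, 48}, so |A + A| = 20. Thus K = 20/6 = 10/3. For comparison, the minimum possible |A + A| over all 6-element sets is 2·6 − 1 = 11 (so min K = 11/6), attained only by arithmetic progressions.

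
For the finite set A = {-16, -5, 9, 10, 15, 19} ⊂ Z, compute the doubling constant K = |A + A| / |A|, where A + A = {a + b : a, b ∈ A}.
K = |A + A| / |A| = 21/6 = 7/2

Enumerate A + A = {a + b : a, b ∈ A}. With |A| = 6, there are |A|^2 = 36 ordered sum pairs; collecting distinct values, A + A = {-32, -21, -10, -7, -6, -1, 3, 4, 5, 10, 14, 18, 19, 20, 24, 25, 28, 29, 30, 34, 38}, so |A + A| = 21. Thus K = 21/6 = 7/2. For comparison, the minimum possible |A + A| over all 6-element sets is 2·6 − 1 = 11 (so min K = 11/6), attained only by arithmetic progressions.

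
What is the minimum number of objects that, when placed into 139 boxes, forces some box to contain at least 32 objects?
n = (32 − 1)·139 + 1 = 4310

By the generalised pigeonhole principle, to guarantee some box contains ≥ r objects we need more than (r − 1) · k objects total. Threshold: n = (r − 1) · k + 1. With r = 32 and k = 139: n = 31 · 139 + 1 = 4309 + 1 = 4310. For n = 4309 = 31 · 139, we can put exactly 31 objects in every box, avoiding 32 in any single one — so 4310 is tight.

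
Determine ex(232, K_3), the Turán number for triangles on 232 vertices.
ex(232, K_3) = ⌊232^2/4⌋ = 13456

Mantel (1907): a triangle-free graph on n vertices has at most ⌊n^2/4⌋ edges, with equality for the complete bipartite graph K_{⌊n/2⌋, ⌈n/2⌉}. For n = 232: ⌊232^2/4⌋ = ⌊53824/4⌋ = 13456. The extremal graph is K_{116, 116}, which has 116·116 = 13456 edges.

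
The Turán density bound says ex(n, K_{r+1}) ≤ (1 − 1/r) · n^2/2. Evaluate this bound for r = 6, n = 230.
Turán density bound = (5/6) · 230^2/2 = 66125/3 ≈ 22041.6667

Turán's theorem: ex(n, K_{r+1}) is achieved by the complete r-partite Turán graph T(n, r) with parts as balanced as possible, and is at most (1 − 1/r) · n^2/2. For r = 6, n = 230: the density bound is (5/6) · 52900/2 = 66125/3 ≈ 22041.6667. The integer-valued extremum is e(T(230, 6)) = 22041, which is strictly less than the density bound 66125/3 since 6 ∤ 230 (the parts of T(230, 6) cannot all be equal).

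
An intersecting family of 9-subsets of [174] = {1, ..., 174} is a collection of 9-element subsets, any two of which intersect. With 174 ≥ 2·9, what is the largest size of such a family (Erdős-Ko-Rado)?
max |F| = C(173, 8) = 16885720793019

The Erdős-Ko-Rado theorem states: for n ≥ 2k, an intersecting family of k-subsets of an n-element set has size at most C(n − 1, k − 1), with equality for 'star' families {A ⊆ [n] : |A| = k, i ∈ A} (fix an element i). For n = 174, k = 9: C(173, 8) = 16885720793019.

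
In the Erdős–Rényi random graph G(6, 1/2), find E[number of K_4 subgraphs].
E[# K_4] = C(6, 4) · (1/2)^C(4, 2) = 15 / 2^6 = 0.234375

For each 4-subset S of vertices (there are C(6, 4) = 15 such S), let X_S = 1 if S induces a K_4 (all C(4, 2) = 6 edges present). Then P(X_S = 1) = (1/2)^6 = 1/64. By linearity of expectation, E[# K_4] = C(6, 4) · (1/2)^6 = 15 / 64 = 0.234375.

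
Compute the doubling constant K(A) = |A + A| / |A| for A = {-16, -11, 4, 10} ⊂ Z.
K = |A + A| / |A| = 10/4 = 5/2

Enumerate A + A = {a + b : a, b ∈ A}. With |A| = 4, there are |A|^2 = 16 ordered sum pairs; collecting distinct values, A + A = {-32, -27, -22, -12, -7, -6, -1, 8, 14, 20}, so |A + A| = 10. Thus K = 10/4 = 5/2. For comparison, the minimum possible |A + A| over all 4-element sets is 2·4 − 1 = 7 (so min K = 7/4), attained only by arithmetic progressions.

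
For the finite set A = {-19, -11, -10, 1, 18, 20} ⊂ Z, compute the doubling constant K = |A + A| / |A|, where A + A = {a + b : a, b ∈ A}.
K = |A + A| / |A| = 21/6 = 7/2

Enumerate A + A = {a + b : a, b ∈ A}. With |A| = 6, there are |A|^2 = 36 ordered sum pairs; collecting distinct values, A + A = {-38, -30, -29, -22, -21, -20, -18, -10, -9, -1, 1, 2, 7, 8, 9, 10, 19, 21, 36, 38, 40}, so |A + A| = 21. Thus K = 21/6 = 7/2. For comparison, the minimum possible |A + A| over all 6-element sets is 2·6 − 1 = 11 (so min K = 11/6), attained only by arithmetic progressions.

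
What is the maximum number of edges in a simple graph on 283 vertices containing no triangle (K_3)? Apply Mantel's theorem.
ex(283, K_3) = ⌊283^2/4⌋ = 20022

Mantel (1907): a triangle-free graph on n vertices has at most ⌊n^2/4⌋ edges, with equality for the complete bipartite graph K_{⌊n/2⌋, ⌈n/2⌉}. For n = 283: ⌊283^2/4⌋ = ⌊80089/4⌋ = 20022. The extremal graph is K_{141, 142}, which has 141·142 = 20022 edges.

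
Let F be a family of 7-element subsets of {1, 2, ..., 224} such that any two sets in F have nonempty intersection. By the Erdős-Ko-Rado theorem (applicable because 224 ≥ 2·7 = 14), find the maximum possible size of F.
max |F| = C(223, 6) = 159602946217

The Erdős-Ko-Rado theorem states: for n ≥ 2k, an intersecting family of k-subsets of an n-element set has size at most C(n − 1, k − 1), with equality for 'star' families {A ⊆ [n] : |A| = k, i ∈ A} (fix an element i). For n = 224, k = 7: C(223, 6) = 159602946217.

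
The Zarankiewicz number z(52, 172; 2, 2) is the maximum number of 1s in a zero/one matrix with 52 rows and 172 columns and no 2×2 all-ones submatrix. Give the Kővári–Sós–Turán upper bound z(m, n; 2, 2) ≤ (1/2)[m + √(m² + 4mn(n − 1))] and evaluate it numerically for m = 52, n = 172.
z(52, 172; 2, 2) ≤ (1/2)[52 + √(52² + 4·52·172·171)] = (1/2)[52 + √6120400] = 1262.9721

Kővári–Sós–Turán: let r_1, ..., r_52 be the row sums and z = Σ r_i the total number of 1s. Each pair of columns can share at most one row with both entries 1 (else a 2×2 all-ones block appears), so Σ_i C(r_i, 2) ≤ C(172, 2) = 14706. By convexity Σ_i C(r_i, 2) ≥ 52·C(z/52, 2) = z(z − 52)/(2·52), giving z² − 52z − 52·172·171 ≤ 0 and hence z ≤ (1/2)[52 + √(2704 + 4·1529424)] = (1/2)[52 + √6120400] ≈ (1/2)(52 + 2473.9442) = 1262.9721.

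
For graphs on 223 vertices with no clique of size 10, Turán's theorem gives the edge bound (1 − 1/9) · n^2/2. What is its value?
Turán density bound = (8/9) · 223^2/2 = 198916/9 ≈ 22101.7778

Turán's theorem: ex(n, K_{r+1}) is achieved by the complete r-partite Turán graph T(n, r) with parts as balanced as possible, and is at most (1 − 1/r) · n^2/2. For r = 9, n = 223: the density bound is (8/9) · 49729/2 = 198916/9 ≈ 22101.7778. The integer-valued extremum is e(T(223, 9)) = 22101, which is strictly less than the density bound 198916/9 since 9 ∤ 223 (the parts of T(223, 9) cannot all be equal).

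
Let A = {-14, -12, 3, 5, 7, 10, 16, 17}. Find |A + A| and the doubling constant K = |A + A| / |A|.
K = |A + A| / |A| = 32/8 = 4

Enumerate A + A = {a + b : a, b ∈ A}. With |A| = 8, there are |A|^2 = 64 ordered sum pairs; collecting distinct values, A + A = {-28, -26, -24, -11, -9, -7, -5, -4, -2, 2, 3, 4, 5, 6, 8, 10, 12, 13, 14, 15, 17, 19, 20, 21, 22, 23, 24, 26, 27, 32, 33, 34}, so |A + A| = 32. Thus K = 32/8 = 4. For comparison, the minimum possible |A + A| over all 8-element sets is 2·8 − 1 = 15 (so min K = 15/8), attained only by arithmetic progressions.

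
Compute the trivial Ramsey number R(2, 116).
R(2, 116) = 116

R(2, k) = k for all k ≥ 2: in a 2-colouring of K_k, either some edge is red (a red K_2) or all edges are blue (a blue K_k). And K_{115} coloured all-blue has no blue K_116, so R(2, 116) > 115. Hence R(2, 116) = 116.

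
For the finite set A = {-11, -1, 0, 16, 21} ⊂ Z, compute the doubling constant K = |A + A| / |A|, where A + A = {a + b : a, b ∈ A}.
K = |A + A| / |A| = 15/5 = 3

Enumerate A + A = {a + b : a, b ∈ A}. With |A| = 5, there are |A|^2 = 25 ordered sum pairs; collecting distinct values, A + A = {-22, -12, -11, -2, -1, 0, 5, 10, 15, 16, 20, 21, 32, 37, 42}, so |A + A| = 15. Thus K = 15/5 = 3. For comparison, the minimum possible |A + A| over all 5-element sets is 2·5 − 1 = 9 (so min K = 9/5), attained only by arithmetic progressions.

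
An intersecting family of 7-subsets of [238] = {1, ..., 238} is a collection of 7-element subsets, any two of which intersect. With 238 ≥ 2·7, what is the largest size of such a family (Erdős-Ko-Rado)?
max |F| = C(237, 6) = 230916772164

Erdős-Ko-Rado (1961): when n ≥ 2k, max |F| = C(n−1, k−1). The bound is attained by the star {A : i ∈ A} for any fixed i ∈ [n]. Here C(238−1, 7−1) = C(237, 6) = 230916772164.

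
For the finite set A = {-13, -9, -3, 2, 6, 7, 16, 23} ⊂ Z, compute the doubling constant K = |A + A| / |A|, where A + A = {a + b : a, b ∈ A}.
K = |A + A| / |A| = 30/8 = 15/4

Enumerate A + A = {a + b : a, b ∈ A}. With |A| = 8, there are |A|^2 = 64 ordered sum pairs; collecting distinct values, A + A = {-26, -22, -18, -16, -12, -11, -7, -6, -3, -2, -1, 3, 4, 7, 8, 9, 10, 12, 13, 14, 18, 20, 22, 23, 25, 29, 30, 32, 39, 46}, so |A + A| = 30. Thus K = 30/8 = 15/4. For comparison, the minimum possible |A + A| over all 8-element sets is 2·8 − 1 = 15 (so min K = 15/8), attained only by arithmetic progressions.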